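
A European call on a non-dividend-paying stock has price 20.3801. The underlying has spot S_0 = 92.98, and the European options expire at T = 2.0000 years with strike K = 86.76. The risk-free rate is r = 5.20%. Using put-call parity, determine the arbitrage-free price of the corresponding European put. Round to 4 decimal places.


Put-call parity: C - P = S_0 * exp(-qT) - K * exp(-rT).
S_0 * exp(-qT) = 92.9800 * 1.00000000 = 92.98000000
K * exp(-rT) = 86.7600 * 0.90122530 = 78.19030680
P = C - S*exp(-qT) + K*exp(-rT)
P = 20.3801 - 92.98000000 + 78.19030680 = 5.5904

Answer: Put price = 5.5904


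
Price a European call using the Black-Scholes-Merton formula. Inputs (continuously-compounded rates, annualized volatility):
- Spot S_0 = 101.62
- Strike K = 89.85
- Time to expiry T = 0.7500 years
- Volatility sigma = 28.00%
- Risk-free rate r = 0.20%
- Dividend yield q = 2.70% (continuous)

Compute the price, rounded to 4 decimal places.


Answer: Price = 14.8955

Derivation:
d1 = (ln(S/K) + (r - q + 0.5*sigma^2) * T) / (sigma * sqrt(T)) = 0.55157056
d2 = d1 - sigma * sqrt(T) = 0.30908345
exp(-rT) = 0.99850112; exp(-qT) = 0.97995365
C = S_0 * exp(-qT) * N(d1) - K * exp(-rT) * N(d2)
N(d1) = 0.70937869; N(d2) = 0.62137098
C = 101.6200 * 0.97995365 * 0.70937869 - 89.8500 * 0.99850112 * 0.62137098 = 14.8955


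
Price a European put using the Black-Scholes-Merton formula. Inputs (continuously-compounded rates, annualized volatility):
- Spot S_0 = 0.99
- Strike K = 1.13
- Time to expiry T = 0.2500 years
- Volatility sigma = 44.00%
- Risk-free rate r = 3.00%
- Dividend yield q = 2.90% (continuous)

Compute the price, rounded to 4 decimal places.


Answer: Price = 0.1775

Derivation:
d1 = (ln(S/K) + (r - q + 0.5*sigma^2) * T) / (sigma * sqrt(T)) = -0.49008168
d2 = d1 - sigma * sqrt(T) = -0.71008168
exp(-rT) = 0.99252805; exp(-qT) = 0.99277622
P = K * exp(-rT) * N(-d2) - S_0 * exp(-qT) * N(-d1)
N(-d1) = 0.68796195; N(-d2) = 0.76117326
P = 1.1300 * 0.99252805 * 0.76117326 - 0.9900 * 0.99277622 * 0.68796195 = 0.1775


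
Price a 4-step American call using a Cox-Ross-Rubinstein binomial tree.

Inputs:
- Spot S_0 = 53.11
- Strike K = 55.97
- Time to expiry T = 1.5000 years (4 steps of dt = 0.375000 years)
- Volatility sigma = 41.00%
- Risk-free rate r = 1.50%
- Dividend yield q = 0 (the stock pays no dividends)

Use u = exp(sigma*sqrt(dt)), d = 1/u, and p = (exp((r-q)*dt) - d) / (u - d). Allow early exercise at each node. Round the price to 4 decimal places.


Answer: Price = V(0,0) = 9.7170

Derivation:
dt = T/N = 0.375000
u = exp(sigma*sqrt(dt)) = 1.285404; d = 1/u = 0.777966
p = (exp((r-q)*dt) - d) / (u - d) = 0.448676
Discount per step: exp(-r*dt) = 0.994391
Stock lattice S(k, i) with i counting down-moves:
  k=0: S(0,0) = 53.1100
  k=1: S(1,0) = 68.2678; S(1,1) = 41.3178
  k=2: S(2,0) = 87.7516; S(2,1) = 53.1100; S(2,2) = 32.1438
  k=3: S(3,0) = 112.7963; S(3,1) = 68.2678; S(3,2) = 41.3178; S(3,3) = 25.0068
  k=4: S(4,0) = 144.9887; S(4,1) = 87.7516; S(4,2) = 53.1100; S(4,3) = 32.1438; S(4,4) = 19.4544
Terminal payoffs V(N, i) = max(S_T - K, 0):
  V(4,0) = 89.018732; V(4,1) = 31.781647; V(4,2) = 0.000000; V(4,3) = 0.000000; V(4,4) = 0.000000
Backward induction: V(k, i) = exp(-r*dt) * [p * V(k+1, i) + (1-p) * V(k+1, i+1)]; then take max(V_cont, immediate exercise) for American.
  V(3,0) = exp(-r*dt) * [p*89.018732 + (1-p)*31.781647] = 57.140224; exercise = 56.826277; V(3,0) = max -> 57.140224
  V(3,1) = exp(-r*dt) * [p*31.781647 + (1-p)*0.000000] = 14.179671; exercise = 12.297781; V(3,1) = max -> 14.179671
  V(3,2) = exp(-r*dt) * [p*0.000000 + (1-p)*0.000000] = 0.000000; exercise = 0.000000; V(3,2) = max -> 0.000000
  V(3,3) = exp(-r*dt) * [p*0.000000 + (1-p)*0.000000] = 0.000000; exercise = 0.000000; V(3,3) = max -> 0.000000
  V(2,0) = exp(-r*dt) * [p*57.140224 + (1-p)*14.179671] = 33.267377; exercise = 31.781647; V(2,0) = max -> 33.267377
  V(2,1) = exp(-r*dt) * [p*14.179671 + (1-p)*0.000000] = 6.326390; exercise = 0.000000; V(2,1) = max -> 6.326390
  V(2,2) = exp(-r*dt) * [p*0.000000 + (1-p)*0.000000] = 0.000000; exercise = 0.000000; V(2,2) = max -> 0.000000
  V(1,0) = exp(-r*dt) * [p*33.267377 + (1-p)*6.326390] = 18.310870; exercise = 12.297781; V(1,0) = max -> 18.310870
  V(1,1) = exp(-r*dt) * [p*6.326390 + (1-p)*0.000000] = 2.822576; exercise = 0.000000; V(1,1) = max -> 2.822576
  V(0,0) = exp(-r*dt) * [p*18.310870 + (1-p)*2.822576] = 9.716987; exercise = 0.000000; V(0,0) = max -> 9.716987


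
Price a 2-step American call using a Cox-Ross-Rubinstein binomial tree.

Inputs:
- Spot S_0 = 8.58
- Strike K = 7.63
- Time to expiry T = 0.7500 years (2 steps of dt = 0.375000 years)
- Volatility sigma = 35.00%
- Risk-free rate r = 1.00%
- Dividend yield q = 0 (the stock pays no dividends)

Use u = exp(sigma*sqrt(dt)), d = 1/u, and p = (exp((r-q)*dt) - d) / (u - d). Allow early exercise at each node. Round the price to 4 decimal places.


Answer: Price = V(0,0) = 1.6080

Derivation:
dt = T/N = 0.375000
u = exp(sigma*sqrt(dt)) = 1.239032; d = 1/u = 0.807082
p = (exp((r-q)*dt) - d) / (u - d) = 0.455319
Discount per step: exp(-r*dt) = 0.996257
Stock lattice S(k, i) with i counting down-moves:
  k=0: S(0,0) = 8.5800
  k=1: S(1,0) = 10.6309; S(1,1) = 6.9248
  k=2: S(2,0) = 13.1720; S(2,1) = 8.5800; S(2,2) = 5.5888
Terminal payoffs V(N, i) = max(S_T - K, 0):
  V(2,0) = 5.542017; V(2,1) = 0.950000; V(2,2) = 0.000000
Backward induction: V(k, i) = exp(-r*dt) * [p * V(k+1, i) + (1-p) * V(k+1, i+1)]; then take max(V_cont, immediate exercise) for American.
  V(1,0) = exp(-r*dt) * [p*5.542017 + (1-p)*0.950000] = 3.029453; exercise = 3.000894; V(1,0) = max -> 3.029453
  V(1,1) = exp(-r*dt) * [p*0.950000 + (1-p)*0.000000] = 0.430934; exercise = 0.000000; V(1,1) = max -> 0.430934
  V(0,0) = exp(-r*dt) * [p*3.029453 + (1-p)*0.430934] = 1.608049; exercise = 0.950000; V(0,0) = max -> 1.608049


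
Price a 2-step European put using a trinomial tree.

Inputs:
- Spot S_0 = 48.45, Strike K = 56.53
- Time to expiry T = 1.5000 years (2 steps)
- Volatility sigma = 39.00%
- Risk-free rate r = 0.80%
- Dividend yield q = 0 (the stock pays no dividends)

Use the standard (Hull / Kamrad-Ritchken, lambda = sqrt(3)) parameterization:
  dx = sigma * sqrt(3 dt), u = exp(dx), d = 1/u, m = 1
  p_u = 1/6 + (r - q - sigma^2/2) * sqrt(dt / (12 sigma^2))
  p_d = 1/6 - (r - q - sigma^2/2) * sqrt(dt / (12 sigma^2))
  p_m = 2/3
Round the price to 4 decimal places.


Answer: Price = V(0,0) = 13.9577

Derivation:
dt = T/N = 0.750000; dx = sigma*sqrt(3*dt) = 0.585000
u = exp(dx) = 1.794991; d = 1/u = 0.557106
p_u = 0.123045, p_m = 0.666667, p_d = 0.210288
Discount per step: exp(-r*dt) = 0.994018
Stock lattice S(k, j) with j the centered position index:
  k=0: S(0,+0) = 48.4500
  k=1: S(1,-1) = 26.9918; S(1,+0) = 48.4500; S(1,+1) = 86.9673
  k=2: S(2,-2) = 15.0373; S(2,-1) = 26.9918; S(2,+0) = 48.4500; S(2,+1) = 86.9673; S(2,+2) = 156.1055
Terminal payoffs V(N, j) = max(K - S_T, 0):
  V(2,-2) = 41.492722; V(2,-1) = 29.538221; V(2,+0) = 8.080000; V(2,+1) = 0.000000; V(2,+2) = 0.000000
Backward induction: V(k, j) = exp(-r*dt) * [p_u * V(k+1, j+1) + p_m * V(k+1, j) + p_d * V(k+1, j-1)]
  V(1,-1) = exp(-r*dt) * [p_u*8.080000 + p_m*29.538221 + p_d*41.492722] = 29.235848
  V(1,+0) = exp(-r*dt) * [p_u*0.000000 + p_m*8.080000 + p_d*29.538221] = 11.528833
  V(1,+1) = exp(-r*dt) * [p_u*0.000000 + p_m*0.000000 + p_d*8.080000] = 1.688967
  V(0,+0) = exp(-r*dt) * [p_u*1.688967 + p_m*11.528833 + p_d*29.235848] = 13.957671


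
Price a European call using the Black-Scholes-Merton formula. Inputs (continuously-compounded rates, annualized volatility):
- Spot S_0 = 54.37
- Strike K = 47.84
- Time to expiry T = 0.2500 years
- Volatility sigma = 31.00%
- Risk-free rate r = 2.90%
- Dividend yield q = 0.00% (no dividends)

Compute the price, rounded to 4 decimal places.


Answer: Price = 7.7061

Derivation:
d1 = (ln(S/K) + (r - q + 0.5*sigma^2) * T) / (sigma * sqrt(T)) = 0.94976078
d2 = d1 - sigma * sqrt(T) = 0.79476078
exp(-rT) = 0.99277622; exp(-qT) = 1.00000000
C = S_0 * exp(-qT) * N(d1) - K * exp(-rT) * N(d2)
N(d1) = 0.82888309; N(d2) = 0.78662367
C = 54.3700 * 1.00000000 * 0.82888309 - 47.8400 * 0.99277622 * 0.78662367 = 7.7061


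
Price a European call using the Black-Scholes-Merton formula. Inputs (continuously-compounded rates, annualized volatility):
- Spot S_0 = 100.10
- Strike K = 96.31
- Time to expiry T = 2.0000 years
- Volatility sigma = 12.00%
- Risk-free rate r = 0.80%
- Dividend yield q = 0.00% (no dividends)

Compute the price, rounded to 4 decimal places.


d1 = (ln(S/K) + (r - q + 0.5*sigma^2) * T) / (sigma * sqrt(T)) = 0.40657185
d2 = d1 - sigma * sqrt(T) = 0.23686622
exp(-rT) = 0.98412732; exp(-qT) = 1.00000000
C = S_0 * exp(-qT) * N(d1) - K * exp(-rT) * N(d2)
N(d1) = 0.65783876; N(d2) = 0.59361971
C = 100.1000 * 1.00000000 * 0.65783876 - 96.3100 * 0.98412732 * 0.59361971 = 9.5856

Answer: Price = 9.5856


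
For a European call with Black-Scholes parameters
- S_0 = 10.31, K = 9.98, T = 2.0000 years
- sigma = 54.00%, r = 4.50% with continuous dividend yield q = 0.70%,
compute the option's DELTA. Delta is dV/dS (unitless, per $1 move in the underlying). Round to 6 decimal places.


Answer: Delta = 0.690115

Derivation:
d1 = 0.5239546117; d2 = -0.2397207120
phi(d1) = 0.3477738903; exp(-qT) = 0.9860975443; exp(-rT) = 0.9139311853
N(d1) = 0.6998449454
Delta = exp(-qT) * N(d1) = 0.9860975443 * 0.6998449454 = 0.690115


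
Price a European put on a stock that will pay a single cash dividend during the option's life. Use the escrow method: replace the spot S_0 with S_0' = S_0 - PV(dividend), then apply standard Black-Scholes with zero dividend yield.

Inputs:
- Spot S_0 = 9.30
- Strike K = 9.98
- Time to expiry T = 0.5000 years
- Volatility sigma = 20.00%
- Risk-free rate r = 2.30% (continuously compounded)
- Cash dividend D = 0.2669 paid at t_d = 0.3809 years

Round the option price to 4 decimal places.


Answer: Price = 1.0475

Derivation:
PV(D) = D * exp(-r * t_d) = 0.2669 * 0.99127756 = 0.26457198
S_0' = S_0 - PV(D) = 9.3000 - 0.26457198 = 9.03542802
d1 = (ln(S_0'/K) + (r + sigma^2/2)*T) / (sigma*sqrt(T)) = -0.55104686
d2 = d1 - sigma*sqrt(T) = -0.69246821
exp(-rT) = 0.98856587
N(-d1) = 0.70919922; N(-d2) = 0.75567833
P = K * exp(-rT) * N(-d2) - S_0' * N(-d1) = 9.9800 * 0.98856587 * 0.75567833 - 9.03542802 * 0.70919922 = 1.0475


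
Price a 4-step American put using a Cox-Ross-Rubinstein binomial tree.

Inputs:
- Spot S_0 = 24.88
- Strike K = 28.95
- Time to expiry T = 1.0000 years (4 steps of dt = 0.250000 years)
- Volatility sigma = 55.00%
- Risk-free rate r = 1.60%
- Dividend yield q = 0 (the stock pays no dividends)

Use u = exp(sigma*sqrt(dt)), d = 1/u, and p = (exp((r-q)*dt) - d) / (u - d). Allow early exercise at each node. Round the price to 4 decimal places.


Answer: Price = V(0,0) = 8.0325

Derivation:
dt = T/N = 0.250000
u = exp(sigma*sqrt(dt)) = 1.316531; d = 1/u = 0.759572
p = (exp((r-q)*dt) - d) / (u - d) = 0.438876
Discount per step: exp(-r*dt) = 0.996008
Stock lattice S(k, i) with i counting down-moves:
  k=0: S(0,0) = 24.8800
  k=1: S(1,0) = 32.7553; S(1,1) = 18.8982
  k=2: S(2,0) = 43.1233; S(2,1) = 24.8800; S(2,2) = 14.3545
  k=3: S(3,0) = 56.7732; S(3,1) = 32.7553; S(3,2) = 18.8982; S(3,3) = 10.9033
  k=4: S(4,0) = 74.7437; S(4,1) = 43.1233; S(4,2) = 24.8800; S(4,3) = 14.3545; S(4,4) = 8.2818
Terminal payoffs V(N, i) = max(K - S_T, 0):
  V(4,0) = 0.000000; V(4,1) = 0.000000; V(4,2) = 4.070000; V(4,3) = 14.595489; V(4,4) = 20.668167
Backward induction: V(k, i) = exp(-r*dt) * [p * V(k+1, i) + (1-p) * V(k+1, i+1)]; then take max(V_cont, immediate exercise) for American.
  V(3,0) = exp(-r*dt) * [p*0.000000 + (1-p)*0.000000] = 0.000000; exercise = 0.000000; V(3,0) = max -> 0.000000
  V(3,1) = exp(-r*dt) * [p*0.000000 + (1-p)*4.070000] = 2.274657; exercise = 0.000000; V(3,1) = max -> 2.274657
  V(3,2) = exp(-r*dt) * [p*4.070000 + (1-p)*14.595489] = 9.936277; exercise = 10.051846; V(3,2) = max -> 10.051846
  V(3,3) = exp(-r*dt) * [p*14.595489 + (1-p)*20.668167] = 17.931145; exercise = 18.046713; V(3,3) = max -> 18.046713
  V(2,0) = exp(-r*dt) * [p*0.000000 + (1-p)*2.274657] = 1.271269; exercise = 0.000000; V(2,0) = max -> 1.271269
  V(2,1) = exp(-r*dt) * [p*2.274657 + (1-p)*10.051846] = 6.612121; exercise = 4.070000; V(2,1) = max -> 6.612121
  V(2,2) = exp(-r*dt) * [p*10.051846 + (1-p)*18.046713] = 14.479920; exercise = 14.595489; V(2,2) = max -> 14.595489
  V(1,0) = exp(-r*dt) * [p*1.271269 + (1-p)*6.612121] = 4.251109; exercise = 0.000000; V(1,0) = max -> 4.251109
  V(1,1) = exp(-r*dt) * [p*6.612121 + (1-p)*14.595489] = 11.047499; exercise = 10.051846; V(1,1) = max -> 11.047499
  V(0,0) = exp(-r*dt) * [p*4.251109 + (1-p)*11.047499] = 8.032531; exercise = 4.070000; V(0,0) = max -> 8.032531


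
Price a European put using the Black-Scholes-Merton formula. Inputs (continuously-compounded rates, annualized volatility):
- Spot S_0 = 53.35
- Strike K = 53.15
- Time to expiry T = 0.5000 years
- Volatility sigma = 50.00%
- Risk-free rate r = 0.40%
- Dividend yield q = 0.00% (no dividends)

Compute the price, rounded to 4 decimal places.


d1 = (ln(S/K) + (r - q + 0.5*sigma^2) * T) / (sigma * sqrt(T)) = 0.19305676
d2 = d1 - sigma * sqrt(T) = -0.16049663
exp(-rT) = 0.99800200; exp(-qT) = 1.00000000
P = K * exp(-rT) * N(-d2) - S_0 * exp(-qT) * N(-d1)
N(-d1) = 0.42345726; N(-d2) = 0.56375506
P = 53.1500 * 0.99800200 * 0.56375506 - 53.3500 * 1.00000000 * 0.42345726 = 7.3123

Answer: Price = 7.3123


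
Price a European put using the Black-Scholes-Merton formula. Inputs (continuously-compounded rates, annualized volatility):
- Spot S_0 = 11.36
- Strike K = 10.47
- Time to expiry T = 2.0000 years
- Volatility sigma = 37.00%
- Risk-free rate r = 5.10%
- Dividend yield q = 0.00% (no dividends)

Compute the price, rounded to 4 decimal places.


Answer: Price = 1.3228

Derivation:
d1 = (ln(S/K) + (r - q + 0.5*sigma^2) * T) / (sigma * sqrt(T)) = 0.61247753
d2 = d1 - sigma * sqrt(T) = 0.08921851
exp(-rT) = 0.90302955; exp(-qT) = 1.00000000
P = K * exp(-rT) * N(-d2) - S_0 * exp(-qT) * N(-d1)
N(-d1) = 0.27011093; N(-d2) = 0.46445413
P = 10.4700 * 0.90302955 * 0.46445413 - 11.3600 * 1.00000000 * 0.27011093 = 1.3228


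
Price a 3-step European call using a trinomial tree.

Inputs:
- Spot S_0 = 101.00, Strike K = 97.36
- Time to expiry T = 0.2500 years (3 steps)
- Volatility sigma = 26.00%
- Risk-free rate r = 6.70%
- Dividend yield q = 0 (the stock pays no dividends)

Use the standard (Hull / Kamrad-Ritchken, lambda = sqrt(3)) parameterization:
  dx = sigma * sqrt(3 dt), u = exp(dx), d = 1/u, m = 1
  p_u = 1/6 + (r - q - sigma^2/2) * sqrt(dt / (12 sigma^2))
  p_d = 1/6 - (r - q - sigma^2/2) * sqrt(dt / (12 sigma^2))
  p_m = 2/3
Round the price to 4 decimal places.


dt = T/N = 0.083333; dx = sigma*sqrt(3*dt) = 0.130000
u = exp(dx) = 1.138828; d = 1/u = 0.878095
p_u = 0.177308, p_m = 0.666667, p_d = 0.156026
Discount per step: exp(-r*dt) = 0.994432
Stock lattice S(k, j) with j the centered position index:
  k=0: S(0,+0) = 101.0000
  k=1: S(1,-1) = 88.6876; S(1,+0) = 101.0000; S(1,+1) = 115.0217
  k=2: S(2,-2) = 77.8762; S(2,-1) = 88.6876; S(2,+0) = 101.0000; S(2,+1) = 115.0217; S(2,+2) = 130.9899
  k=3: S(3,-3) = 68.3827; S(3,-2) = 77.8762; S(3,-1) = 88.6876; S(3,+0) = 101.0000; S(3,+1) = 115.0217; S(3,+2) = 130.9899; S(3,+3) = 149.1751
Terminal payoffs V(N, j) = max(S_T - K, 0):
  V(3,-3) = 0.000000; V(3,-2) = 0.000000; V(3,-1) = 0.000000; V(3,+0) = 3.640000; V(3,+1) = 17.661667; V(3,+2) = 33.629939; V(3,+3) = 51.815060
Backward induction: V(k, j) = exp(-r*dt) * [p_u * V(k+1, j+1) + p_m * V(k+1, j) + p_d * V(k+1, j-1)]
  V(2,-2) = exp(-r*dt) * [p_u*0.000000 + p_m*0.000000 + p_d*0.000000] = 0.000000
  V(2,-1) = exp(-r*dt) * [p_u*3.640000 + p_m*0.000000 + p_d*0.000000] = 0.641807
  V(2,+0) = exp(-r*dt) * [p_u*17.661667 + p_m*3.640000 + p_d*0.000000] = 5.527269
  V(2,+1) = exp(-r*dt) * [p_u*33.629939 + p_m*17.661667 + p_d*3.640000] = 18.203305
  V(2,+2) = exp(-r*dt) * [p_u*51.815060 + p_m*33.629939 + p_d*17.661667] = 34.171516
  V(1,-1) = exp(-r*dt) * [p_u*5.527269 + p_m*0.641807 + p_d*0.000000] = 1.400060
  V(1,+0) = exp(-r*dt) * [p_u*18.203305 + p_m*5.527269 + p_d*0.641807] = 6.973526
  V(1,+1) = exp(-r*dt) * [p_u*34.171516 + p_m*18.203305 + p_d*5.527269] = 18.950701
  V(0,+0) = exp(-r*dt) * [p_u*18.950701 + p_m*6.973526 + p_d*1.400060] = 8.181758

Answer: Price = V(0,0) = 8.1818


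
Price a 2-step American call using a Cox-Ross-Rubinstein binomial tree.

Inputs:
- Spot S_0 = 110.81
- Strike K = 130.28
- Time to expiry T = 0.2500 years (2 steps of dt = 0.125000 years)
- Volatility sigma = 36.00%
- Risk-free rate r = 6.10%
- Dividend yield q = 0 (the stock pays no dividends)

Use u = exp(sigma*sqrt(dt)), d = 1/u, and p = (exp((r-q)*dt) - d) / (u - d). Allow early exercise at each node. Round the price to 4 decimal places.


Answer: Price = V(0,0) = 3.0931

Derivation:
dt = T/N = 0.125000
u = exp(sigma*sqrt(dt)) = 1.135734; d = 1/u = 0.880488
p = (exp((r-q)*dt) - d) / (u - d) = 0.498210
Discount per step: exp(-r*dt) = 0.992404
Stock lattice S(k, i) with i counting down-moves:
  k=0: S(0,0) = 110.8100
  k=1: S(1,0) = 125.8507; S(1,1) = 97.5669
  k=2: S(2,0) = 142.9329; S(2,1) = 110.8100; S(2,2) = 85.9064
Terminal payoffs V(N, i) = max(S_T - K, 0):
  V(2,0) = 12.652925; V(2,1) = 0.000000; V(2,2) = 0.000000
Backward induction: V(k, i) = exp(-r*dt) * [p * V(k+1, i) + (1-p) * V(k+1, i+1)]; then take max(V_cont, immediate exercise) for American.
  V(1,0) = exp(-r*dt) * [p*12.652925 + (1-p)*0.000000] = 6.255935; exercise = 0.000000; V(1,0) = max -> 6.255935
  V(1,1) = exp(-r*dt) * [p*0.000000 + (1-p)*0.000000] = 0.000000; exercise = 0.000000; V(1,1) = max -> 0.000000
  V(0,0) = exp(-r*dt) * [p*6.255935 + (1-p)*0.000000] = 3.093096; exercise = 0.000000; V(0,0) = max -> 3.093096


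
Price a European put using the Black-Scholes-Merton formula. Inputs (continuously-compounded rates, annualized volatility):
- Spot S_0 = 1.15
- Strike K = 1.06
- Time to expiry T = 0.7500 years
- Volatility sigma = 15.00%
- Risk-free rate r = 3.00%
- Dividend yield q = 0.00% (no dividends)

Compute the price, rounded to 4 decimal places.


d1 = (ln(S/K) + (r - q + 0.5*sigma^2) * T) / (sigma * sqrt(T)) = 0.86549066
d2 = d1 - sigma * sqrt(T) = 0.73558685
exp(-rT) = 0.97775124; exp(-qT) = 1.00000000
P = K * exp(-rT) * N(-d2) - S_0 * exp(-qT) * N(-d1)
N(-d1) = 0.19338477; N(-d2) = 0.23099109
P = 1.0600 * 0.97775124 * 0.23099109 - 1.1500 * 1.00000000 * 0.19338477 = 0.0170

Answer: Price = 0.0170


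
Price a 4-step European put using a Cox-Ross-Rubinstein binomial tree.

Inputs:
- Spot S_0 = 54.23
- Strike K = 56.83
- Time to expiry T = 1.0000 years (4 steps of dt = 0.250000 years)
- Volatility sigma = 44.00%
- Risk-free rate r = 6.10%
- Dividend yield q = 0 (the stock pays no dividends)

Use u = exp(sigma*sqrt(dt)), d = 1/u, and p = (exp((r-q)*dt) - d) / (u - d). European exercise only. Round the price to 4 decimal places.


dt = T/N = 0.250000
u = exp(sigma*sqrt(dt)) = 1.246077; d = 1/u = 0.802519
p = (exp((r-q)*dt) - d) / (u - d) = 0.479865
Discount per step: exp(-r*dt) = 0.984866
Stock lattice S(k, i) with i counting down-moves:
  k=0: S(0,0) = 54.2300
  k=1: S(1,0) = 67.5747; S(1,1) = 43.5206
  k=2: S(2,0) = 84.2033; S(2,1) = 54.2300; S(2,2) = 34.9261
  k=3: S(3,0) = 104.9238; S(3,1) = 67.5747; S(3,2) = 43.5206; S(3,3) = 28.0288
  k=4: S(4,0) = 130.7431; S(4,1) = 84.2033; S(4,2) = 54.2300; S(4,3) = 34.9261; S(4,4) = 22.4937
Terminal payoffs V(N, i) = max(K - S_T, 0):
  V(4,0) = 0.000000; V(4,1) = 0.000000; V(4,2) = 2.600000; V(4,3) = 21.903905; V(4,4) = 34.336323
Backward induction: V(k, i) = exp(-r*dt) * [p * V(k+1, i) + (1-p) * V(k+1, i+1)].
  V(3,0) = exp(-r*dt) * [p*0.000000 + (1-p)*0.000000] = 0.000000
  V(3,1) = exp(-r*dt) * [p*0.000000 + (1-p)*2.600000] = 1.331883
  V(3,2) = exp(-r*dt) * [p*2.600000 + (1-p)*21.903905] = 12.449323
  V(3,3) = exp(-r*dt) * [p*21.903905 + (1-p)*34.336323] = 27.941069
  V(2,0) = exp(-r*dt) * [p*0.000000 + (1-p)*1.331883] = 0.682274
  V(2,1) = exp(-r*dt) * [p*1.331883 + (1-p)*12.449323] = 7.006777
  V(2,2) = exp(-r*dt) * [p*12.449323 + (1-p)*27.941069] = 20.196756
  V(1,0) = exp(-r*dt) * [p*0.682274 + (1-p)*7.006777] = 3.911756
  V(1,1) = exp(-r*dt) * [p*7.006777 + (1-p)*20.196756] = 13.657470
  V(0,0) = exp(-r*dt) * [p*3.911756 + (1-p)*13.657470] = 8.844921

Answer: Price = V(0,0) = 8.8449


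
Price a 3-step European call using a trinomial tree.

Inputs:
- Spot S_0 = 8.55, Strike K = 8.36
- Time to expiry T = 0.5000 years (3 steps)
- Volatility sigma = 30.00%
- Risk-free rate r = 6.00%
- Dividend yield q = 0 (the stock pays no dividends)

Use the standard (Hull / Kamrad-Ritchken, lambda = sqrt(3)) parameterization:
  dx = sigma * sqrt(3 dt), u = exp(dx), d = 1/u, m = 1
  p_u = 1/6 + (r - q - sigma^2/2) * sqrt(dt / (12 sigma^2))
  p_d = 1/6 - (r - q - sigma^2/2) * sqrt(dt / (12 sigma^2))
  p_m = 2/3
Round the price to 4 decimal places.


Answer: Price = V(0,0) = 0.9104

Derivation:
dt = T/N = 0.166667; dx = sigma*sqrt(3*dt) = 0.212132
u = exp(dx) = 1.236311; d = 1/u = 0.808858
p_u = 0.172559, p_m = 0.666667, p_d = 0.160774
Discount per step: exp(-r*dt) = 0.990050
Stock lattice S(k, j) with j the centered position index:
  k=0: S(0,+0) = 8.5500
  k=1: S(1,-1) = 6.9157; S(1,+0) = 8.5500; S(1,+1) = 10.5705
  k=2: S(2,-2) = 5.5938; S(2,-1) = 6.9157; S(2,+0) = 8.5500; S(2,+1) = 10.5705; S(2,+2) = 13.0684
  k=3: S(3,-3) = 4.5246; S(3,-2) = 5.5938; S(3,-1) = 6.9157; S(3,+0) = 8.5500; S(3,+1) = 10.5705; S(3,+2) = 13.0684; S(3,+3) = 16.1566
Terminal payoffs V(N, j) = max(S_T - K, 0):
  V(3,-3) = 0.000000; V(3,-2) = 0.000000; V(3,-1) = 0.000000; V(3,+0) = 0.190000; V(3,+1) = 2.210460; V(3,+2) = 4.708377; V(3,+3) = 7.796580
Backward induction: V(k, j) = exp(-r*dt) * [p_u * V(k+1, j+1) + p_m * V(k+1, j) + p_d * V(k+1, j-1)]
  V(2,-2) = exp(-r*dt) * [p_u*0.000000 + p_m*0.000000 + p_d*0.000000] = 0.000000
  V(2,-1) = exp(-r*dt) * [p_u*0.190000 + p_m*0.000000 + p_d*0.000000] = 0.032460
  V(2,+0) = exp(-r*dt) * [p_u*2.210460 + p_m*0.190000 + p_d*0.000000] = 0.503046
  V(2,+1) = exp(-r*dt) * [p_u*4.708377 + p_m*2.210460 + p_d*0.190000] = 2.293610
  V(2,+2) = exp(-r*dt) * [p_u*7.796580 + p_m*4.708377 + p_d*2.210460] = 4.791519
  V(1,-1) = exp(-r*dt) * [p_u*0.503046 + p_m*0.032460 + p_d*0.000000] = 0.107366
  V(1,+0) = exp(-r*dt) * [p_u*2.293610 + p_m*0.503046 + p_d*0.032460] = 0.729039
  V(1,+1) = exp(-r*dt) * [p_u*4.791519 + p_m*2.293610 + p_d*0.503046] = 2.412525
  V(0,+0) = exp(-r*dt) * [p_u*2.412525 + p_m*0.729039 + p_d*0.107366] = 0.910441


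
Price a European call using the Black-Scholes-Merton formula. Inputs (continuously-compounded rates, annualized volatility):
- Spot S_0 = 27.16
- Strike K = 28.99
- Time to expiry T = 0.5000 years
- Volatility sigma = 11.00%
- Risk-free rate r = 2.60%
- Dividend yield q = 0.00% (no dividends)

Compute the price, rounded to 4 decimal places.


Answer: Price = 0.3251

Derivation:
d1 = (ln(S/K) + (r - q + 0.5*sigma^2) * T) / (sigma * sqrt(T)) = -0.63229026
d2 = d1 - sigma * sqrt(T) = -0.71007200
exp(-rT) = 0.98708414; exp(-qT) = 1.00000000
C = S_0 * exp(-qT) * N(d1) - K * exp(-rT) * N(d2)
N(d1) = 0.26359861; N(d2) = 0.23882974
C = 27.1600 * 1.00000000 * 0.26359861 - 28.9900 * 0.98708414 * 0.23882974 = 0.3251


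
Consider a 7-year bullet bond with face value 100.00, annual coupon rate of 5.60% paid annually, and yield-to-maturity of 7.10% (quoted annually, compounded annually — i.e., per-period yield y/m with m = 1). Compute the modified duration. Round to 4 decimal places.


Coupon per period c = face * coupon_rate / m = 5.600000
Periods per year m = 1; per-period yield y/m = 0.071000
Number of cashflows N = 7
Cashflows (t years, CF_t, discount factor 1/(1+y/m)^(m*t), PV):
  t = 1.0000: CF_t = 5.600000, DF = 0.933707, PV = 5.228758
  t = 2.0000: CF_t = 5.600000, DF = 0.871808, PV = 4.882127
  t = 3.0000: CF_t = 5.600000, DF = 0.814013, PV = 4.558475
  t = 4.0000: CF_t = 5.600000, DF = 0.760050, PV = 4.256280
  t = 5.0000: CF_t = 5.600000, DF = 0.709664, PV = 3.974117
  t = 6.0000: CF_t = 5.600000, DF = 0.662618, PV = 3.710660
  t = 7.0000: CF_t = 105.600000, DF = 0.618691, PV = 65.333755
Price P = sum_t PV_t = 91.944173
First compute Macaulay numerator sum_t t * PV_t:
  t * PV_t at t = 1.0000: 5.228758
  t * PV_t at t = 2.0000: 9.764254
  t * PV_t at t = 3.0000: 13.675426
  t * PV_t at t = 4.0000: 17.025118
  t * PV_t at t = 5.0000: 19.870586
  t * PV_t at t = 6.0000: 22.263962
  t * PV_t at t = 7.0000: 457.336288
Macaulay duration D = 545.164393 / 91.944173 = 5.929298
Modified duration = D / (1 + y/m) = 5.929298 / (1 + 0.071000) = 5.536226

Answer: Modified duration = 5.5362


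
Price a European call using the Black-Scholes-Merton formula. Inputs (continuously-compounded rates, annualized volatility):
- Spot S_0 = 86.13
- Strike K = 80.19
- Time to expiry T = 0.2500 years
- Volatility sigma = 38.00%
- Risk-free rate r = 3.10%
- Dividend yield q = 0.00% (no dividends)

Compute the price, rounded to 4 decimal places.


d1 = (ln(S/K) + (r - q + 0.5*sigma^2) * T) / (sigma * sqrt(T)) = 0.51188928
d2 = d1 - sigma * sqrt(T) = 0.32188928
exp(-rT) = 0.99227995; exp(-qT) = 1.00000000
C = S_0 * exp(-qT) * N(d1) - K * exp(-rT) * N(d2)
N(d1) = 0.69563575; N(d2) = 0.62623171
C = 86.1300 * 1.00000000 * 0.69563575 - 80.1900 * 0.99227995 * 0.62623171 = 10.0853

Answer: Price = 10.0853


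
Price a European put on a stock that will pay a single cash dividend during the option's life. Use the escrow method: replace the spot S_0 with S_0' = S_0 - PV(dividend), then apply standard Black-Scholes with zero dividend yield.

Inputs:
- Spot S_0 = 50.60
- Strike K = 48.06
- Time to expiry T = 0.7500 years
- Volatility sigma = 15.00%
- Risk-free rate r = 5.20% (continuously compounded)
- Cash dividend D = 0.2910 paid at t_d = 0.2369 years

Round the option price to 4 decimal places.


PV(D) = D * exp(-r * t_d) = 0.2910 * 0.98775677 = 0.28743722
S_0' = S_0 - PV(D) = 50.6000 - 0.28743722 = 50.31256278
d1 = (ln(S_0'/K) + (r + sigma^2/2)*T) / (sigma*sqrt(T)) = 0.71777781
d2 = d1 - sigma*sqrt(T) = 0.58787400
exp(-rT) = 0.96175071
N(-d1) = 0.23644715; N(-d2) = 0.27830843
P = K * exp(-rT) * N(-d2) - S_0' * N(-d1) = 48.0600 * 0.96175071 * 0.27830843 - 50.31256278 * 0.23644715 = 0.9676

Answer: Price = 0.9676


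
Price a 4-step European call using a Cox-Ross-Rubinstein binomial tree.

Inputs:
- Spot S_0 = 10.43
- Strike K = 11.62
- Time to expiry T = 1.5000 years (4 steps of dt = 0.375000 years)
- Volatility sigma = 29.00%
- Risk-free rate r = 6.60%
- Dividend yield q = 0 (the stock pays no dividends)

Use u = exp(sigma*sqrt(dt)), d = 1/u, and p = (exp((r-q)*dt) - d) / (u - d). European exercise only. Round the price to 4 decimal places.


dt = T/N = 0.375000
u = exp(sigma*sqrt(dt)) = 1.194333; d = 1/u = 0.837287
p = (exp((r-q)*dt) - d) / (u - d) = 0.525903
Discount per step: exp(-r*dt) = 0.975554
Stock lattice S(k, i) with i counting down-moves:
  k=0: S(0,0) = 10.4300
  k=1: S(1,0) = 12.4569; S(1,1) = 8.7329
  k=2: S(2,0) = 14.8777; S(2,1) = 10.4300; S(2,2) = 7.3120
  k=3: S(3,0) = 17.7689; S(3,1) = 12.4569; S(3,2) = 8.7329; S(3,3) = 6.1222
  k=4: S(4,0) = 21.2220; S(4,1) = 14.8777; S(4,2) = 10.4300; S(4,3) = 7.3120; S(4,4) = 5.1260
Terminal payoffs V(N, i) = max(S_T - K, 0):
  V(4,0) = 9.601998; V(4,1) = 3.257683; V(4,2) = 0.000000; V(4,3) = 0.000000; V(4,4) = 0.000000
Backward induction: V(k, i) = exp(-r*dt) * [p * V(k+1, i) + (1-p) * V(k+1, i+1)].
  V(3,0) = exp(-r*dt) * [p*9.601998 + (1-p)*3.257683] = 6.432975
  V(3,1) = exp(-r*dt) * [p*3.257683 + (1-p)*0.000000] = 1.671343
  V(3,2) = exp(-r*dt) * [p*0.000000 + (1-p)*0.000000] = 0.000000
  V(3,3) = exp(-r*dt) * [p*0.000000 + (1-p)*0.000000] = 0.000000
  V(2,0) = exp(-r*dt) * [p*6.432975 + (1-p)*1.671343] = 4.073425
  V(2,1) = exp(-r*dt) * [p*1.671343 + (1-p)*0.000000] = 0.857477
  V(2,2) = exp(-r*dt) * [p*0.000000 + (1-p)*0.000000] = 0.000000
  V(1,0) = exp(-r*dt) * [p*4.073425 + (1-p)*0.857477] = 2.486447
  V(1,1) = exp(-r*dt) * [p*0.857477 + (1-p)*0.000000] = 0.439926
  V(0,0) = exp(-r*dt) * [p*2.486447 + (1-p)*0.439926] = 1.479132

Answer: Price = V(0,0) = 1.4791


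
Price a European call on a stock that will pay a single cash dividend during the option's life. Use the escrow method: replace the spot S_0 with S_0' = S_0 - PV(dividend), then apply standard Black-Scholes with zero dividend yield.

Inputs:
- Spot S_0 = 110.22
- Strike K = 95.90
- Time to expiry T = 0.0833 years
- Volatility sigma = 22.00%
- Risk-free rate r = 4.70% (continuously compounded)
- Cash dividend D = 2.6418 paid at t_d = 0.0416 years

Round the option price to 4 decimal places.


PV(D) = D * exp(-r * t_d) = 2.6418 * 0.99804671 = 2.63663980
S_0' = S_0 - PV(D) = 110.2200 - 2.63663980 = 107.58336020
d1 = (ln(S_0'/K) + (r + sigma^2/2)*T) / (sigma*sqrt(T)) = 1.90391992
d2 = d1 - sigma*sqrt(T) = 1.84042409
exp(-rT) = 0.99609255
N(d1) = 0.97153969; N(d2) = 0.96714700
C = S_0' * N(d1) - K * exp(-rT) * N(d2) = 107.58336020 * 0.97153969 - 95.9000 * 0.99609255 * 0.96714700 = 12.1345

Answer: Price = 12.1345


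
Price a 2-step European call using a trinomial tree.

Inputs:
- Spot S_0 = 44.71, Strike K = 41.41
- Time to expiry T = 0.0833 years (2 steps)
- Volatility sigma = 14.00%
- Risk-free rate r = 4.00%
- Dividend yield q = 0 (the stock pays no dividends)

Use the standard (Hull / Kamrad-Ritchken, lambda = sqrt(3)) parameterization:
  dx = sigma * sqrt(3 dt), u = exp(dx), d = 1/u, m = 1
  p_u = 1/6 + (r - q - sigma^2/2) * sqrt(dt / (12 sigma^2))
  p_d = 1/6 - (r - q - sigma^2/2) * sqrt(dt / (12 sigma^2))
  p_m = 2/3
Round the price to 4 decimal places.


dt = T/N = 0.041650; dx = sigma*sqrt(3*dt) = 0.049488
u = exp(dx) = 1.050733; d = 1/u = 0.951717
p_u = 0.179375, p_m = 0.666667, p_d = 0.153958
Discount per step: exp(-r*dt) = 0.998335
Stock lattice S(k, j) with j the centered position index:
  k=0: S(0,+0) = 44.7100
  k=1: S(1,-1) = 42.5513; S(1,+0) = 44.7100; S(1,+1) = 46.9783
  k=2: S(2,-2) = 40.4968; S(2,-1) = 42.5513; S(2,+0) = 44.7100; S(2,+1) = 46.9783; S(2,+2) = 49.3616
Terminal payoffs V(N, j) = max(S_T - K, 0):
  V(2,-2) = 0.000000; V(2,-1) = 1.141266; V(2,+0) = 3.300000; V(2,+1) = 5.568252; V(2,+2) = 7.951578
Backward induction: V(k, j) = exp(-r*dt) * [p_u * V(k+1, j+1) + p_m * V(k+1, j) + p_d * V(k+1, j-1)]
  V(1,-1) = exp(-r*dt) * [p_u*3.300000 + p_m*1.141266 + p_d*0.000000] = 1.350531
  V(1,+0) = exp(-r*dt) * [p_u*5.568252 + p_m*3.300000 + p_d*1.141266] = 3.368896
  V(1,+1) = exp(-r*dt) * [p_u*7.951578 + p_m*5.568252 + p_d*3.300000] = 5.637146
  V(0,+0) = exp(-r*dt) * [p_u*5.637146 + p_m*3.368896 + p_d*1.350531] = 3.459252

Answer: Price = V(0,0) = 3.4593


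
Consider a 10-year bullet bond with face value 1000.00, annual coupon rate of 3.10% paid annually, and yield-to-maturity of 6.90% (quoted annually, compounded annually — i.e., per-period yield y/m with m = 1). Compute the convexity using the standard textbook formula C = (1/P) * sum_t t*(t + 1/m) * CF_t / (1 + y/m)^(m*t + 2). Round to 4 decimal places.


Coupon per period c = face * coupon_rate / m = 31.000000
Periods per year m = 1; per-period yield y/m = 0.069000
Number of cashflows N = 10
Cashflows (t years, CF_t, discount factor 1/(1+y/m)^(m*t), PV):
  t = 1.0000: CF_t = 31.000000, DF = 0.935454, PV = 28.999065
  t = 2.0000: CF_t = 31.000000, DF = 0.875074, PV = 27.127282
  t = 3.0000: CF_t = 31.000000, DF = 0.818591, PV = 25.376316
  t = 4.0000: CF_t = 31.000000, DF = 0.765754, PV = 23.738369
  t = 5.0000: CF_t = 31.000000, DF = 0.716327, PV = 22.206145
  t = 6.0000: CF_t = 31.000000, DF = 0.670091, PV = 20.772820
  t = 7.0000: CF_t = 31.000000, DF = 0.626839, PV = 19.432011
  t = 8.0000: CF_t = 31.000000, DF = 0.586379, PV = 18.177747
  t = 9.0000: CF_t = 31.000000, DF = 0.548530, PV = 17.004441
  t = 10.0000: CF_t = 1031.000000, DF = 0.513125, PV = 529.031599
Price P = sum_t PV_t = 731.865795
Convexity numerator sum_t t*(t + 1/m) * CF_t / (1+y/m)^(m*t + 2):
  t = 1.0000: term = 50.752633
  t = 2.0000: term = 142.430213
  t = 3.0000: term = 266.473738
  t = 4.0000: term = 415.456404
  t = 5.0000: term = 582.960343
  t = 6.0000: term = 763.465370
  t = 7.0000: term = 952.248668
  t = 8.0000: term = 1145.294403
  t = 9.0000: term = 1339.212351
  t = 10.0000: term = 50923.575352
Convexity = (1/P) * sum = 56581.869475 / 731.865795 = 77.311810

Answer: Convexity = 77.3118


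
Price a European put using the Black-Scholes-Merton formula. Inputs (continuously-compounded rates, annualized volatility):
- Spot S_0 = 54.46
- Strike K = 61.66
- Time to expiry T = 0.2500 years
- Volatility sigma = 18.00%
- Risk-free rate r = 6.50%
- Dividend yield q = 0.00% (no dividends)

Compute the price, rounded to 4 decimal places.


d1 = (ln(S/K) + (r - q + 0.5*sigma^2) * T) / (sigma * sqrt(T)) = -1.15409928
d2 = d1 - sigma * sqrt(T) = -1.24409928
exp(-rT) = 0.98388132; exp(-qT) = 1.00000000
P = K * exp(-rT) * N(-d2) - S_0 * exp(-qT) * N(-d1)
N(-d1) = 0.87577027; N(-d2) = 0.89326849
P = 61.6600 * 0.98388132 * 0.89326849 - 54.4600 * 1.00000000 * 0.87577027 = 6.4967

Answer: Price = 6.4967


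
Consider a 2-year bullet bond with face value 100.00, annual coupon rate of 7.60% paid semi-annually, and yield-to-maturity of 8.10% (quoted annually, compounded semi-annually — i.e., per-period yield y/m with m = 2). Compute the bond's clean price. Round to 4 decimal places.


Coupon per period c = face * coupon_rate / m = 3.800000
Periods per year m = 2; per-period yield y/m = 0.040500
Number of cashflows N = 4
Cashflows (t years, CF_t, discount factor 1/(1+y/m)^(m*t), PV):
  t = 0.5000: CF_t = 3.800000, DF = 0.961076, PV = 3.652090
  t = 1.0000: CF_t = 3.800000, DF = 0.923668, PV = 3.509938
  t = 1.5000: CF_t = 3.800000, DF = 0.887715, PV = 3.373318
  t = 2.0000: CF_t = 103.800000, DF = 0.853162, PV = 88.558248
Price P = sum_t PV_t = 99.093595

Answer: Price = 99.0936


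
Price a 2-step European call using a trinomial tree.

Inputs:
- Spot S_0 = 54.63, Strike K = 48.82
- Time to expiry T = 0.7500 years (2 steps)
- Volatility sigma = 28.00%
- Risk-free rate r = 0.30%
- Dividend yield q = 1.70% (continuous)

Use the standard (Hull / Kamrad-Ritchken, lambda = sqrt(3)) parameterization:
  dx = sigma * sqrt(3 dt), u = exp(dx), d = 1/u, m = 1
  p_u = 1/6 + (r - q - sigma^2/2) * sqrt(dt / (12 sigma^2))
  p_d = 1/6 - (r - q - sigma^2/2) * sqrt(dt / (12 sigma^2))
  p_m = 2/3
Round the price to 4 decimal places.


Answer: Price = V(0,0) = 8.1441

Derivation:
dt = T/N = 0.375000; dx = sigma*sqrt(3*dt) = 0.296985
u = exp(dx) = 1.345795; d = 1/u = 0.743055
p_u = 0.133079, p_m = 0.666667, p_d = 0.200254
Discount per step: exp(-r*dt) = 0.998876
Stock lattice S(k, j) with j the centered position index:
  k=0: S(0,+0) = 54.6300
  k=1: S(1,-1) = 40.5931; S(1,+0) = 54.6300; S(1,+1) = 73.5208
  k=2: S(2,-2) = 30.1629; S(2,-1) = 40.5931; S(2,+0) = 54.6300; S(2,+1) = 73.5208; S(2,+2) = 98.9439
Terminal payoffs V(N, j) = max(S_T - K, 0):
  V(2,-2) = 0.000000; V(2,-1) = 0.000000; V(2,+0) = 5.810000; V(2,+1) = 24.700776; V(2,+2) = 50.123886
Backward induction: V(k, j) = exp(-r*dt) * [p_u * V(k+1, j+1) + p_m * V(k+1, j) + p_d * V(k+1, j-1)]
  V(1,-1) = exp(-r*dt) * [p_u*5.810000 + p_m*0.000000 + p_d*0.000000] = 0.772320
  V(1,+0) = exp(-r*dt) * [p_u*24.700776 + p_m*5.810000 + p_d*0.000000] = 7.152439
  V(1,+1) = exp(-r*dt) * [p_u*50.123886 + p_m*24.700776 + p_d*5.810000] = 24.273779
  V(0,+0) = exp(-r*dt) * [p_u*24.273779 + p_m*7.152439 + p_d*0.772320] = 8.144118


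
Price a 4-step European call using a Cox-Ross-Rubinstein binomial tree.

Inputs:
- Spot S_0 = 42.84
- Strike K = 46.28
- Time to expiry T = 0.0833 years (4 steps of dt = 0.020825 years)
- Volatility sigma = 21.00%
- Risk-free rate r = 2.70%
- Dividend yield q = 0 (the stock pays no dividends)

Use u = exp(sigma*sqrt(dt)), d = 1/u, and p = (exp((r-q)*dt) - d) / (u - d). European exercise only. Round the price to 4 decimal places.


dt = T/N = 0.020825
u = exp(sigma*sqrt(dt)) = 1.030769; d = 1/u = 0.970150
p = (exp((r-q)*dt) - d) / (u - d) = 0.501703
Discount per step: exp(-r*dt) = 0.999438
Stock lattice S(k, i) with i counting down-moves:
  k=0: S(0,0) = 42.8400
  k=1: S(1,0) = 44.1581; S(1,1) = 41.5612
  k=2: S(2,0) = 45.5168; S(2,1) = 42.8400; S(2,2) = 40.3206
  k=3: S(3,0) = 46.9173; S(3,1) = 44.1581; S(3,2) = 41.5612; S(3,3) = 39.1170
  k=4: S(4,0) = 48.3609; S(4,1) = 45.5168; S(4,2) = 42.8400; S(4,3) = 40.3206; S(4,4) = 37.9494
Terminal payoffs V(N, i) = max(S_T - K, 0):
  V(4,0) = 2.080896; V(4,1) = 0.000000; V(4,2) = 0.000000; V(4,3) = 0.000000; V(4,4) = 0.000000
Backward induction: V(k, i) = exp(-r*dt) * [p * V(k+1, i) + (1-p) * V(k+1, i+1)].
  V(3,0) = exp(-r*dt) * [p*2.080896 + (1-p)*0.000000] = 1.043404
  V(3,1) = exp(-r*dt) * [p*0.000000 + (1-p)*0.000000] = 0.000000
  V(3,2) = exp(-r*dt) * [p*0.000000 + (1-p)*0.000000] = 0.000000
  V(3,3) = exp(-r*dt) * [p*0.000000 + (1-p)*0.000000] = 0.000000
  V(2,0) = exp(-r*dt) * [p*1.043404 + (1-p)*0.000000] = 0.523184
  V(2,1) = exp(-r*dt) * [p*0.000000 + (1-p)*0.000000] = 0.000000
  V(2,2) = exp(-r*dt) * [p*0.000000 + (1-p)*0.000000] = 0.000000
  V(1,0) = exp(-r*dt) * [p*0.523184 + (1-p)*0.000000] = 0.262335
  V(1,1) = exp(-r*dt) * [p*0.000000 + (1-p)*0.000000] = 0.000000
  V(0,0) = exp(-r*dt) * [p*0.262335 + (1-p)*0.000000] = 0.131540

Answer: Price = V(0,0) = 0.1315


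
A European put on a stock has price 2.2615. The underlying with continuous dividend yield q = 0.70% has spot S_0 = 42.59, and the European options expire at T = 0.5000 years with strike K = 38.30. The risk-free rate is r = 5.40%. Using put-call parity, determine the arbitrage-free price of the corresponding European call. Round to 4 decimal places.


Put-call parity: C - P = S_0 * exp(-qT) - K * exp(-rT).
S_0 * exp(-qT) = 42.5900 * 0.99650612 = 42.44119556
K * exp(-rT) = 38.3000 * 0.97336124 = 37.27973555
C = P + S*exp(-qT) - K*exp(-rT)
C = 2.2615 + 42.44119556 - 37.27973555 = 7.4230

Answer: Call price = 7.4230


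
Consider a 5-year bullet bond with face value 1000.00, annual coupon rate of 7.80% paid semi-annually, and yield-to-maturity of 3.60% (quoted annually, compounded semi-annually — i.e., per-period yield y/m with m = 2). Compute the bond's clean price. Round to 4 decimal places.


Answer: Price = 1190.6235

Derivation:
Coupon per period c = face * coupon_rate / m = 39.000000
Periods per year m = 2; per-period yield y/m = 0.018000
Number of cashflows N = 10
Cashflows (t years, CF_t, discount factor 1/(1+y/m)^(m*t), PV):
  t = 0.5000: CF_t = 39.000000, DF = 0.982318, PV = 38.310413
  t = 1.0000: CF_t = 39.000000, DF = 0.964949, PV = 37.633018
  t = 1.5000: CF_t = 39.000000, DF = 0.947887, PV = 36.967601
  t = 2.0000: CF_t = 39.000000, DF = 0.931127, PV = 36.313950
  t = 2.5000: CF_t = 39.000000, DF = 0.914663, PV = 35.671857
  t = 3.0000: CF_t = 39.000000, DF = 0.898490, PV = 35.041117
  t = 3.5000: CF_t = 39.000000, DF = 0.882603, PV = 34.421529
  t = 4.0000: CF_t = 39.000000, DF = 0.866997, PV = 33.812897
  t = 4.5000: CF_t = 39.000000, DF = 0.851667, PV = 33.215027
  t = 5.0000: CF_t = 1039.000000, DF = 0.836608, PV = 869.236126
Price P = sum_t PV_t = 1190.623535


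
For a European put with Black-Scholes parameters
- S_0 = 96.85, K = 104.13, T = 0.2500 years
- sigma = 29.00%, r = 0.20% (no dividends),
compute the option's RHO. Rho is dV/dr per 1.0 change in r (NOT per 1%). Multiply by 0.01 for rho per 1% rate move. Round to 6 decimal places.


d1 = -0.4238912323; d2 = -0.5688912323
phi(d1) = 0.3646634441; exp(-qT) = 1.0000000000; exp(-rT) = 0.9995001250
N(-d2) = 0.7152850221
Rho = -K*T*exp(-rT)*N(-d2) = -104.1300 * 0.2500 * 0.9995001250 * 0.7152850221 = -18.611349

Answer: Rho = -18.611349


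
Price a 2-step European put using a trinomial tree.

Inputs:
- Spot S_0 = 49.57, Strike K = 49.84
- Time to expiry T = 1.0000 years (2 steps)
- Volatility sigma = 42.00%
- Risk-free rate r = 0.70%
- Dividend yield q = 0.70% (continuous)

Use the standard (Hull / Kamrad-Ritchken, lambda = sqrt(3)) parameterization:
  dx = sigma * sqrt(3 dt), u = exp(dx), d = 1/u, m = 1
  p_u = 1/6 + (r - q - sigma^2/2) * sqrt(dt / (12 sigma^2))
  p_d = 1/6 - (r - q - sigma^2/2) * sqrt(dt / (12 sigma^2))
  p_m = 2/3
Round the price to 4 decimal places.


dt = T/N = 0.500000; dx = sigma*sqrt(3*dt) = 0.514393
u = exp(dx) = 1.672623; d = 1/u = 0.597863
p_u = 0.123801, p_m = 0.666667, p_d = 0.209533
Discount per step: exp(-r*dt) = 0.996506
Stock lattice S(k, j) with j the centered position index:
  k=0: S(0,+0) = 49.5700
  k=1: S(1,-1) = 29.6361; S(1,+0) = 49.5700; S(1,+1) = 82.9119
  k=2: S(2,-2) = 17.7183; S(2,-1) = 29.6361; S(2,+0) = 49.5700; S(2,+1) = 82.9119; S(2,+2) = 138.6803
Terminal payoffs V(N, j) = max(K - S_T, 0):
  V(2,-2) = 32.121663; V(2,-1) = 20.203907; V(2,+0) = 0.270000; V(2,+1) = 0.000000; V(2,+2) = 0.000000
Backward induction: V(k, j) = exp(-r*dt) * [p_u * V(k+1, j+1) + p_m * V(k+1, j) + p_d * V(k+1, j-1)]
  V(1,-1) = exp(-r*dt) * [p_u*0.270000 + p_m*20.203907 + p_d*32.121663] = 20.162545
  V(1,+0) = exp(-r*dt) * [p_u*0.000000 + p_m*0.270000 + p_d*20.203907] = 4.397960
  V(1,+1) = exp(-r*dt) * [p_u*0.000000 + p_m*0.000000 + p_d*0.270000] = 0.056376
  V(0,+0) = exp(-r*dt) * [p_u*0.056376 + p_m*4.397960 + p_d*20.162545] = 7.138637

Answer: Price = V(0,0) = 7.1386
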